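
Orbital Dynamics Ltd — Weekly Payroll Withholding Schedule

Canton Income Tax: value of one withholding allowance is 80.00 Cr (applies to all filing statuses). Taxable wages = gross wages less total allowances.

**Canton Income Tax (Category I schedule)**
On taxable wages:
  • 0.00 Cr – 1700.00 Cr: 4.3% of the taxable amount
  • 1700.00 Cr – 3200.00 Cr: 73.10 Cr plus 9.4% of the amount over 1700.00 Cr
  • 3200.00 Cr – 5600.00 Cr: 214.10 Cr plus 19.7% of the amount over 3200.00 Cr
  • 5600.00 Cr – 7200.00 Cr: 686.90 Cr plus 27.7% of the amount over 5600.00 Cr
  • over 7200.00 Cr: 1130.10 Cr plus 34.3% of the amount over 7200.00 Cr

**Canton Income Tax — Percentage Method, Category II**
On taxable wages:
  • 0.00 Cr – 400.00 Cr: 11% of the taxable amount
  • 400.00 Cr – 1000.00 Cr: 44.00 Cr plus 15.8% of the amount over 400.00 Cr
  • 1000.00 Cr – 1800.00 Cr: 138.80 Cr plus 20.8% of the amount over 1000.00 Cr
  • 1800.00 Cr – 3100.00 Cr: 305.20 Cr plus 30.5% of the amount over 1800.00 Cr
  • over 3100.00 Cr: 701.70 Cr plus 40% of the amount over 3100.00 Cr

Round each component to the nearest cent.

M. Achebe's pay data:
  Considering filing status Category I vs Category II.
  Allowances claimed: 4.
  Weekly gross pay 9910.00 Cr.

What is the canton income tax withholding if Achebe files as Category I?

1949.87 Cr

Canton Income Tax (Category I): taxable = 9910.00 Cr − 4×80.00 Cr = 9590.00 Cr
  1130.10 Cr + 34.3% × (9590.00 Cr − 7200.00 Cr) = 1130.10 Cr + 34.3% × 2390.00 Cr = 1949.87 Cr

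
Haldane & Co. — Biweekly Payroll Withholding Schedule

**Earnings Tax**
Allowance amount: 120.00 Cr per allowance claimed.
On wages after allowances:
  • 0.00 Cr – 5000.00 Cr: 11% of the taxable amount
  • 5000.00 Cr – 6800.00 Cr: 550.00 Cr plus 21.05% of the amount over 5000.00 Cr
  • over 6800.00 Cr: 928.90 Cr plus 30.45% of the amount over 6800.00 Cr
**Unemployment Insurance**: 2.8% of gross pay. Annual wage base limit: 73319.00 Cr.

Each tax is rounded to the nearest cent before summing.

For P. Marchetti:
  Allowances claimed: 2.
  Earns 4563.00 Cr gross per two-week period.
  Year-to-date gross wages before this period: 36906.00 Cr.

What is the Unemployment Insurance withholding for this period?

Unemployment Insurance: 2.8% × 4563.00 Cr = 127.76 Cr

127.76 Cr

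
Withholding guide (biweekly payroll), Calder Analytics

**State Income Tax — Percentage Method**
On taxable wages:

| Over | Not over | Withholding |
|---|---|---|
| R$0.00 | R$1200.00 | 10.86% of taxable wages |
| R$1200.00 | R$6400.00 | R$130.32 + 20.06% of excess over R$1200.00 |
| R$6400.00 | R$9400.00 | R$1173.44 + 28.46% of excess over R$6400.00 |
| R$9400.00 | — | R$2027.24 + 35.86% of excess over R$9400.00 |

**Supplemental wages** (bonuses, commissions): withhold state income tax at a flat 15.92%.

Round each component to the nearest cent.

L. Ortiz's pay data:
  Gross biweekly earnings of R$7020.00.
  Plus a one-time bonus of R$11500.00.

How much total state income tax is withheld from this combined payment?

R$3180.69

State Income Tax: taxable = R$7020.00
  R$1173.44 + 28.46% × (R$7020.00 − R$6400.00) = R$1173.44 + 28.46% × R$620.00 = R$1349.89
Supplemental (15.92% flat on bonus): 15.92% × R$11500.00 = R$1830.80
Total state income tax: R$1349.89 + R$1830.80 = R$3180.69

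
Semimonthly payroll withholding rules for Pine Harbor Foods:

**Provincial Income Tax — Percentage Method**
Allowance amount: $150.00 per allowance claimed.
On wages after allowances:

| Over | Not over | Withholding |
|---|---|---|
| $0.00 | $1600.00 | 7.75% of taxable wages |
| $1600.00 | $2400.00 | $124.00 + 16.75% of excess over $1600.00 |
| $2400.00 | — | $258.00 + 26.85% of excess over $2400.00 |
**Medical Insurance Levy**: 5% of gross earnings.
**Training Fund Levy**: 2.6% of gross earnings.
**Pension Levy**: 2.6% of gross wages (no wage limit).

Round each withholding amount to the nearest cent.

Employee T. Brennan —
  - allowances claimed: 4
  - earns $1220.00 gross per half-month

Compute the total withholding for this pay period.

$172.49

Provincial Income Tax: taxable = $1220.00 − 4×$150.00 = $620.00
  7.75% × $620.00 = $48.05
Medical Insurance Levy: 5% × $1220.00 = $61.00
Training Fund Levy: 2.6% × $1220.00 = $31.72
Pension Levy: 2.6% × $1220.00 = $31.72
Total: $48.05 + $61.00 + $31.72 + $31.72 = $172.49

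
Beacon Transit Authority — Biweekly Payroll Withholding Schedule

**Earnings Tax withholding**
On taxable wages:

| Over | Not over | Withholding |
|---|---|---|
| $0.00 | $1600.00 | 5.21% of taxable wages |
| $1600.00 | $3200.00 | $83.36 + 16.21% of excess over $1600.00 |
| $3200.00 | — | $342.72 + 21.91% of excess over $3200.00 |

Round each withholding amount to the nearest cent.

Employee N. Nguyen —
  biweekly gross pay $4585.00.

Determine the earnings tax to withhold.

$646.17

Earnings Tax: taxable = $4585.00
  $342.72 + 21.91% × ($4585.00 − $3200.00) = $342.72 + 21.91% × $1385.00 = $646.17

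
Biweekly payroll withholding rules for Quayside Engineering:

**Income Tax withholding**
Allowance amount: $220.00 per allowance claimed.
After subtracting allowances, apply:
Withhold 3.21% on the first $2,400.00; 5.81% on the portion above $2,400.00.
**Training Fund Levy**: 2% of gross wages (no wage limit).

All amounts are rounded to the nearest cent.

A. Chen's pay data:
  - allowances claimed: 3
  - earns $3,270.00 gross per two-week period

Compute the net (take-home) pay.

$3,115.36

Income Tax: taxable = $3,270.00 − 3×$220.00 = $2,610.00
  $77.04 + 5.81% × ($2,610.00 − $2,400.00) = $77.04 + 5.81% × $210.00 = $89.24
Training Fund Levy: 2% × $3,270.00 = $65.40
Total withheld: $89.24 + $65.40 = $154.64
Net pay: $3,270.00 − $154.64 = $3,115.36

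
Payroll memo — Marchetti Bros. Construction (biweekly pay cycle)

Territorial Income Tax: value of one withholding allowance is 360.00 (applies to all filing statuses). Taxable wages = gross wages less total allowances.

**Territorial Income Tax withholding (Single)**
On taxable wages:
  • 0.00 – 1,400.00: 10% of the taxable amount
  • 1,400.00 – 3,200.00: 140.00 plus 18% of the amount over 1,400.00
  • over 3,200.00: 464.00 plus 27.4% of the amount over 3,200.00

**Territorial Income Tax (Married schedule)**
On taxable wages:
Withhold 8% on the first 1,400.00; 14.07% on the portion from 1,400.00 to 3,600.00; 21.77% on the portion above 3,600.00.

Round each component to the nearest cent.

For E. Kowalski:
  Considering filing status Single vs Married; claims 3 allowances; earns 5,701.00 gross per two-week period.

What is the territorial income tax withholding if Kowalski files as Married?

643.81

Territorial Income Tax (Married): taxable = 5,701.00 − 3×360.00 = 4,621.00
  421.54 + 21.77% × (4,621.00 − 3,600.00) = 421.54 + 21.77% × 1,021.00 = 643.81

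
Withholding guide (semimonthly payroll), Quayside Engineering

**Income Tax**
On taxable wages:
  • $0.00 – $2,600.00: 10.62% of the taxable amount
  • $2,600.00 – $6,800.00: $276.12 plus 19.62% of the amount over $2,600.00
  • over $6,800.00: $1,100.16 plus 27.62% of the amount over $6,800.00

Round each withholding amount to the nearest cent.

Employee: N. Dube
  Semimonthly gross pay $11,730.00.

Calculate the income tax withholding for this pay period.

Income Tax: taxable = $11,730.00
  $1,100.16 + 27.62% × ($11,730.00 − $6,800.00) = $1,100.16 + 27.62% × $4,930.00 = $2,461.83

$2,461.83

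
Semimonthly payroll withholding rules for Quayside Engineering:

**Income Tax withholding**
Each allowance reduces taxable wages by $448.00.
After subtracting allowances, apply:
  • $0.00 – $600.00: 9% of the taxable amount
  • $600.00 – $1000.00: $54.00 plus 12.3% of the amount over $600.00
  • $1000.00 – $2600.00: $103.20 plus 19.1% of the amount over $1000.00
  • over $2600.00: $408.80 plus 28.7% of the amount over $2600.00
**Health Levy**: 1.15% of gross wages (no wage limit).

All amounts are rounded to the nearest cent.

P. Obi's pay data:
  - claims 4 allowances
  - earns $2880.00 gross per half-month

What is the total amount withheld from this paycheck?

$153.13

Income Tax: taxable = $2880.00 − 4×$448.00 = $1088.00
  $103.20 + 19.1% × ($1088.00 − $1000.00) = $103.20 + 19.1% × $88.00 = $120.01
Health Levy: 1.15% × $2880.00 = $33.12
Total: $120.01 + $33.12 = $153.13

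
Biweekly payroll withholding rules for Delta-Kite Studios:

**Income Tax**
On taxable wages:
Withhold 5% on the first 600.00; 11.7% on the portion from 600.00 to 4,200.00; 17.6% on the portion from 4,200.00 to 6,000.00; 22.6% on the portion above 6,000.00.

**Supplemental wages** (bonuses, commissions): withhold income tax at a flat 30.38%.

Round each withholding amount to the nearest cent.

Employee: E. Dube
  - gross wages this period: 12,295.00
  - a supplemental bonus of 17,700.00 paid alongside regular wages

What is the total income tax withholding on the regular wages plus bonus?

7,567.93

Income Tax: taxable = 12,295.00
  768.00 + 22.6% × (12,295.00 − 6,000.00) = 768.00 + 22.6% × 6,295.00 = 2,190.67
Supplemental (30.38% flat on bonus): 30.38% × 17,700.00 = 5,377.26
Total income tax: 2,190.67 + 5,377.26 = 7,567.93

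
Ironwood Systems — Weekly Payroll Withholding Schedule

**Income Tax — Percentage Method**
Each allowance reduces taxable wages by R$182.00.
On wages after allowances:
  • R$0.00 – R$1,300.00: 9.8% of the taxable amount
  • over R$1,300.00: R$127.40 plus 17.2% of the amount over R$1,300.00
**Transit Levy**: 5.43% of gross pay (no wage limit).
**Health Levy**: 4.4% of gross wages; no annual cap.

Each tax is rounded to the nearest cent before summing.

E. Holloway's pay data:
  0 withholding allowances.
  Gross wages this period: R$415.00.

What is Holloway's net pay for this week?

Income Tax: taxable = R$415.00
  9.8% × R$415.00 = R$40.67
Transit Levy: 5.43% × R$415.00 = R$22.53
Health Levy: 4.4% × R$415.00 = R$18.26
Total withheld: R$40.67 + R$22.53 + R$18.26 = R$81.46
Net pay: R$415.00 − R$81.46 = R$333.54

R$333.54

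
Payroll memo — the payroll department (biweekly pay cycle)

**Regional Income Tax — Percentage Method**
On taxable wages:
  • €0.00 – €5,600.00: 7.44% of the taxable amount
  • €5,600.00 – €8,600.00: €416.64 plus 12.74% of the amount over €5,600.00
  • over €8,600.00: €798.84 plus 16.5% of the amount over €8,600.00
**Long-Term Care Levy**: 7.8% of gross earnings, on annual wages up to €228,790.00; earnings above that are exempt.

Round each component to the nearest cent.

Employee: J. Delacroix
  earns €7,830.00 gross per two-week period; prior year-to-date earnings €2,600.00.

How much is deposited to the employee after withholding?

€6,518.52

Regional Income Tax: taxable = €7,830.00
  €416.64 + 12.74% × (€7,830.00 − €5,600.00) = €416.64 + 12.74% × €2,230.00 = €700.74
Long-Term Care Levy: 7.8% × €7,830.00 = €610.74
Total withheld: €700.74 + €610.74 = €1,311.48
Net pay: €7,830.00 − €1,311.48 = €6,518.52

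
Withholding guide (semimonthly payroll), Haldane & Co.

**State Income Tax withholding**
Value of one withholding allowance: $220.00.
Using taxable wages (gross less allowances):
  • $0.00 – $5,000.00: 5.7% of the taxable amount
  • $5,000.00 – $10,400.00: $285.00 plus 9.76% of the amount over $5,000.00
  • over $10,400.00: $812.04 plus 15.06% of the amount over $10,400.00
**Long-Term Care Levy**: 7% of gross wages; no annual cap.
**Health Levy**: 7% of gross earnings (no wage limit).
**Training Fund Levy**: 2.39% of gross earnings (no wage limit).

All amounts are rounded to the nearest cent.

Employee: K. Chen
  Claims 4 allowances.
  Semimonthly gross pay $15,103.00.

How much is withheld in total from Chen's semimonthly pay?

$3,863.16

State Income Tax: taxable = $15,103.00 − 4×$220.00 = $14,223.00
  $812.04 + 15.06% × ($14,223.00 − $10,400.00) = $812.04 + 15.06% × $3,823.00 = $1,387.78
Long-Term Care Levy: 7% × $15,103.00 = $1,057.21
Health Levy: 7% × $15,103.00 = $1,057.21
Training Fund Levy: 2.39% × $15,103.00 = $360.96
Total: $1,387.78 + $1,057.21 + $1,057.21 + $360.96 = $3,863.16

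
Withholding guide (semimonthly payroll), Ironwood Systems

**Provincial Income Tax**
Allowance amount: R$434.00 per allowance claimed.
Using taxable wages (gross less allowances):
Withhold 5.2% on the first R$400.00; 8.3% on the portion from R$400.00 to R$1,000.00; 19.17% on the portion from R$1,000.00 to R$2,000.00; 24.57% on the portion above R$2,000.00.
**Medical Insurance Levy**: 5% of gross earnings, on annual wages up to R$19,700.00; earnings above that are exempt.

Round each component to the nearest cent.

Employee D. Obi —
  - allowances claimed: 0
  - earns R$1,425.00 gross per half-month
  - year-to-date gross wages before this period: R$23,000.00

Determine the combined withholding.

R$152.07

Provincial Income Tax: taxable = R$1,425.00
  R$70.60 + 19.17% × (R$1,425.00 − R$1,000.00) = R$70.60 + 19.17% × R$425.00 = R$152.07
Medical Insurance Levy: YTD R$23,000.00 ≥ cap R$19,700.00 → R$0.00
Total: R$152.07 + R$0.00 = R$152.07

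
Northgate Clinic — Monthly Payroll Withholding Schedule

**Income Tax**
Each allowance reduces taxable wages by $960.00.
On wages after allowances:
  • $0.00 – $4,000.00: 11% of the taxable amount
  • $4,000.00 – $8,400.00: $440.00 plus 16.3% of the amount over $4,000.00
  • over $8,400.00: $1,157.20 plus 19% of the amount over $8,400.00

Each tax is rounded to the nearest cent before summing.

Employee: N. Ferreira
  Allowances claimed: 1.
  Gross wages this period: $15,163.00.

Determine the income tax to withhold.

$2,259.77

Income Tax: taxable = $15,163.00 − 1×$960.00 = $14,203.00
  $1,157.20 + 19% × ($14,203.00 − $8,400.00) = $1,157.20 + 19% × $5,803.00 = $2,259.77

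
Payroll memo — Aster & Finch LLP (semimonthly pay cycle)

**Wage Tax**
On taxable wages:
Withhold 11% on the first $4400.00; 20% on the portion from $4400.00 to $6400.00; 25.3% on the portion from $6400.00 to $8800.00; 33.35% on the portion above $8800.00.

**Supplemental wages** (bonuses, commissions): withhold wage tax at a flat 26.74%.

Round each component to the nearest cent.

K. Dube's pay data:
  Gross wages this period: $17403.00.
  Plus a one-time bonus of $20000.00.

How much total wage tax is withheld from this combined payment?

Wage Tax: taxable = $17403.00
  $1491.20 + 33.35% × ($17403.00 − $8800.00) = $1491.20 + 33.35% × $8603.00 = $4360.30
Supplemental (26.74% flat on bonus): 26.74% × $20000.00 = $5348.00
Total wage tax: $4360.30 + $5348.00 = $9708.30

$9708.30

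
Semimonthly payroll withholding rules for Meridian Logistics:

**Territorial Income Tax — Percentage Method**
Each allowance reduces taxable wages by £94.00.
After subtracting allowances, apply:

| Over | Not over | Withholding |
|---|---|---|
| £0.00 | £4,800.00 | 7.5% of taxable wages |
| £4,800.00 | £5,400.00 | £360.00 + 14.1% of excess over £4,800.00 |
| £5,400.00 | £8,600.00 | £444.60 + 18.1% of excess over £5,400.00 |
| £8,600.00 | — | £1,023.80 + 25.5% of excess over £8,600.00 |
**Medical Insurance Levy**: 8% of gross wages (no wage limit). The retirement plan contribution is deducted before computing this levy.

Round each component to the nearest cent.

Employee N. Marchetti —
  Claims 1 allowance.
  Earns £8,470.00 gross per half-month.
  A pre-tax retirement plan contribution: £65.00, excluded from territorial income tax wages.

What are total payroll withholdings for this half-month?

Territorial Income Tax: taxable = £8,470.00 − £65.00 − 1×£94.00 = £8,311.00
  £444.60 + 18.1% × (£8,311.00 − £5,400.00) = £444.60 + 18.1% × £2,911.00 = £971.49
Medical Insurance Levy: 8% × £8,405.00 = £672.40
Total: £971.49 + £672.40 = £1,643.89

£1,643.89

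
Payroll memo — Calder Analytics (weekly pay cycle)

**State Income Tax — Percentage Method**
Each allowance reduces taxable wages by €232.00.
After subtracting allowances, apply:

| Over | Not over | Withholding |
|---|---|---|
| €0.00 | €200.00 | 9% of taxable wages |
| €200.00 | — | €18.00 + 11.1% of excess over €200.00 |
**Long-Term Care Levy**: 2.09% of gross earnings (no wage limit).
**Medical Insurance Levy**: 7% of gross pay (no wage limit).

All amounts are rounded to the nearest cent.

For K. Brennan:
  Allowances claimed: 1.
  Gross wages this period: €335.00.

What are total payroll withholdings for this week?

€39.72

State Income Tax: taxable = €335.00 − 1×€232.00 = €103.00
  9% × €103.00 = €9.27
Long-Term Care Levy: 2.09% × €335.00 = €7.00
Medical Insurance Levy: 7% × €335.00 = €23.45
Total: €9.27 + €7.00 + €23.45 = €39.72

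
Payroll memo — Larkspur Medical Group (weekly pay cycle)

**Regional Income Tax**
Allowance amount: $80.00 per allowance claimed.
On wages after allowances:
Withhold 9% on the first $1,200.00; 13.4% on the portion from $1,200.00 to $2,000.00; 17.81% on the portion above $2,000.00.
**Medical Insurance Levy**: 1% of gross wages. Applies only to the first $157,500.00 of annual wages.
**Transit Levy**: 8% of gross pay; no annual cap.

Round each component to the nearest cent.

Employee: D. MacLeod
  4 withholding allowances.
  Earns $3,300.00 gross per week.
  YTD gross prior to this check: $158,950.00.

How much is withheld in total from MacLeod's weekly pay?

$653.74

Regional Income Tax: taxable = $3,300.00 − 4×$80.00 = $2,980.00
  $215.20 + 17.81% × ($2,980.00 − $2,000.00) = $215.20 + 17.81% × $980.00 = $389.74
Medical Insurance Levy: YTD $158,950.00 ≥ cap $157,500.00 → $0.00
Transit Levy: 8% × $3,300.00 = $264.00
Total: $389.74 + $0.00 + $264.00 = $653.74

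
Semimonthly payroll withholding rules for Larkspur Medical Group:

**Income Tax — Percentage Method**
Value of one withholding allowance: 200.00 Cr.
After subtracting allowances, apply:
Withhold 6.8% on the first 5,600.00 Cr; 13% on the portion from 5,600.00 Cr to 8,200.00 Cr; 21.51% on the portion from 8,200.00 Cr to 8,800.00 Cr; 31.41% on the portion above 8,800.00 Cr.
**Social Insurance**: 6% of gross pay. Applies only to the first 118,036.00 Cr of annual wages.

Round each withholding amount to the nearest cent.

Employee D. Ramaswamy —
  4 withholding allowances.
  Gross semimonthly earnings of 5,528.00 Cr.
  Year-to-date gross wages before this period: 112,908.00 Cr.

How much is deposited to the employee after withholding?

4,898.82 Cr

Income Tax: taxable = 5,528.00 Cr − 4×200.00 Cr = 4,728.00 Cr
  6.8% × 4,728.00 Cr = 321.50 Cr
Social Insurance: cap 118,036.00 Cr − YTD 112,908.00 Cr = 5,128.00 Cr subject; 6% × 5,128.00 Cr = 307.68 Cr
Total withheld: 321.50 Cr + 307.68 Cr = 629.18 Cr
Net pay: 5,528.00 Cr − 629.18 Cr = 4,898.82 Cr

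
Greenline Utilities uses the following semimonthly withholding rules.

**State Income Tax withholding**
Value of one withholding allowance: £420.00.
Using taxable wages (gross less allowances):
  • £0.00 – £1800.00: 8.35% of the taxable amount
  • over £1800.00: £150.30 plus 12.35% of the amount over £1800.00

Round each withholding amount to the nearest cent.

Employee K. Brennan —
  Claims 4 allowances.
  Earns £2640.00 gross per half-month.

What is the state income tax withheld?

State Income Tax: taxable = £2640.00 − 4×£420.00 = £960.00
  8.35% × £960.00 = £80.16

£80.16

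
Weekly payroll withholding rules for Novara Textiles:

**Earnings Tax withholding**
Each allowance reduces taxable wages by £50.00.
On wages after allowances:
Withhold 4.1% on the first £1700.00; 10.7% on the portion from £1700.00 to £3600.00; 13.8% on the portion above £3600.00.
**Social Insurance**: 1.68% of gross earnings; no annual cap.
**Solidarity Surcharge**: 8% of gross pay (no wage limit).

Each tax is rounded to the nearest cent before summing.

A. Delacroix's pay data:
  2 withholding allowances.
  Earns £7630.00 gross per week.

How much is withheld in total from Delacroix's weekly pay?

£1553.92

Earnings Tax: taxable = £7630.00 − 2×£50.00 = £7530.00
  £273.00 + 13.8% × (£7530.00 − £3600.00) = £273.00 + 13.8% × £3930.00 = £815.34
Social Insurance: 1.68% × £7630.00 = £128.18
Solidarity Surcharge: 8% × £7630.00 = £610.40
Total: £815.34 + £128.18 + £610.40 = £1553.92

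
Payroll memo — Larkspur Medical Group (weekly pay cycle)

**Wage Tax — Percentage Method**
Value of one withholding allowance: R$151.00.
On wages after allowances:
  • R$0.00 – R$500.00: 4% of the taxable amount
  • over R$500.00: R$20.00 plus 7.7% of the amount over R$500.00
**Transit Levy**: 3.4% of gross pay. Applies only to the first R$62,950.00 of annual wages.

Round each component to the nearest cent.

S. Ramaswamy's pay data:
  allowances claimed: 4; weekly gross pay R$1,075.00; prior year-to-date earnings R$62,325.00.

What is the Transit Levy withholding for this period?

Transit Levy: cap R$62,950.00 − YTD R$62,325.00 = R$625.00 subject; 3.4% × R$625.00 = R$21.25

R$21.25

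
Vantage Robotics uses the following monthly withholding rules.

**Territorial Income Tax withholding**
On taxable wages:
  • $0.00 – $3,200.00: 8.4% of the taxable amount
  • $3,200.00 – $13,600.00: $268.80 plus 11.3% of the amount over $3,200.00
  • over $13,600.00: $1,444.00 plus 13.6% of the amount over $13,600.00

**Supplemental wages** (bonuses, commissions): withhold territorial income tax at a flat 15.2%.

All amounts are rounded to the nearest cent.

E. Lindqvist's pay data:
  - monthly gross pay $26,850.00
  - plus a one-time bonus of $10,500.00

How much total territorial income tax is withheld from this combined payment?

Territorial Income Tax: taxable = $26,850.00
  $1,444.00 + 13.6% × ($26,850.00 − $13,600.00) = $1,444.00 + 13.6% × $13,250.00 = $3,246.00
Supplemental (15.2% flat on bonus): 15.2% × $10,500.00 = $1,596.00
Total territorial income tax: $3,246.00 + $1,596.00 = $4,842.00

$4,842.00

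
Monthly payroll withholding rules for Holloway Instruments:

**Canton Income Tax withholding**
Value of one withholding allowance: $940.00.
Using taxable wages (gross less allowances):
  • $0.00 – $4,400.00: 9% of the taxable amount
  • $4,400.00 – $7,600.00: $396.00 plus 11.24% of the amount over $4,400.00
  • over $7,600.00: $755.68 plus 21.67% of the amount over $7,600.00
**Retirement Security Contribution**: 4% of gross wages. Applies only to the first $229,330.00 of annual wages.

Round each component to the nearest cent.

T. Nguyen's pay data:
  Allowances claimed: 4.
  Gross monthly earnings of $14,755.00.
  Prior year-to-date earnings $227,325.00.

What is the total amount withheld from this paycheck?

$1,571.58

Canton Income Tax: taxable = $14,755.00 − 4×$940.00 = $10,995.00
  $755.68 + 21.67% × ($10,995.00 − $7,600.00) = $755.68 + 21.67% × $3,395.00 = $1,491.38
Retirement Security Contribution: cap $229,330.00 − YTD $227,325.00 = $2,005.00 subject; 4% × $2,005.00 = $80.20
Total: $1,491.38 + $80.20 = $1,571.58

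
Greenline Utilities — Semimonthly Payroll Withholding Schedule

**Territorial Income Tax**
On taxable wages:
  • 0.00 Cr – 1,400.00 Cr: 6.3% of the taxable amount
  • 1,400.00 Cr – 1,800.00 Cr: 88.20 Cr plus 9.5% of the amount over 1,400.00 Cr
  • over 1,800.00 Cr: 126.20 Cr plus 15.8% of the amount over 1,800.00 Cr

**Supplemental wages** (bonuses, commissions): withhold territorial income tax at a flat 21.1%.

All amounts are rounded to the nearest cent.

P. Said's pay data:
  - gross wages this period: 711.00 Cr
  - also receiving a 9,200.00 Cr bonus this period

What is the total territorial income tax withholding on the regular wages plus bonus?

1,985.99 Cr

Territorial Income Tax: taxable = 711.00 Cr
  6.3% × 711.00 Cr = 44.79 Cr
Supplemental (21.1% flat on bonus): 21.1% × 9,200.00 Cr = 1,941.20 Cr
Total territorial income tax: 44.79 Cr + 1,941.20 Cr = 1,985.99 Cr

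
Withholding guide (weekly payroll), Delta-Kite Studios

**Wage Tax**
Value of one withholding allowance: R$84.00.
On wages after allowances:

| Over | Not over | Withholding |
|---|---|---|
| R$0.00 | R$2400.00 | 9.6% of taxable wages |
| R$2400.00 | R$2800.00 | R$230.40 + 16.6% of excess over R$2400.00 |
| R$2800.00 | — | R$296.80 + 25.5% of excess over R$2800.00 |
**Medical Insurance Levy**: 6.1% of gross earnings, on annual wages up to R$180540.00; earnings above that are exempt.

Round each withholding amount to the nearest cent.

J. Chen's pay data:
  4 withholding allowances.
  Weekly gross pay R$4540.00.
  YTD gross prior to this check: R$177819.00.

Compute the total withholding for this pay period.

Wage Tax: taxable = R$4540.00 − 4×R$84.00 = R$4204.00
  R$296.80 + 25.5% × (R$4204.00 − R$2800.00) = R$296.80 + 25.5% × R$1404.00 = R$654.82
Medical Insurance Levy: cap R$180540.00 − YTD R$177819.00 = R$2721.00 subject; 6.1% × R$2721.00 = R$165.98
Total: R$654.82 + R$165.98 = R$820.80

R$820.80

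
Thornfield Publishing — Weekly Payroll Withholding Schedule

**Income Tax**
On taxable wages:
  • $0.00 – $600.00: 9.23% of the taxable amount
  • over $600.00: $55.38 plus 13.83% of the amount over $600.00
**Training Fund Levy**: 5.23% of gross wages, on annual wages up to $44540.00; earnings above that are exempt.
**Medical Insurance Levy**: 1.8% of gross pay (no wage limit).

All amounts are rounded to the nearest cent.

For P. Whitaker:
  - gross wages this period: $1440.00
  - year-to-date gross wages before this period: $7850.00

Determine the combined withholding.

$272.78

Income Tax: taxable = $1440.00
  $55.38 + 13.83% × ($1440.00 − $600.00) = $55.38 + 13.83% × $840.00 = $171.55
Training Fund Levy: 5.23% × $1440.00 = $75.31
Medical Insurance Levy: 1.8% × $1440.00 = $25.92
Total: $171.55 + $75.31 + $25.92 = $272.78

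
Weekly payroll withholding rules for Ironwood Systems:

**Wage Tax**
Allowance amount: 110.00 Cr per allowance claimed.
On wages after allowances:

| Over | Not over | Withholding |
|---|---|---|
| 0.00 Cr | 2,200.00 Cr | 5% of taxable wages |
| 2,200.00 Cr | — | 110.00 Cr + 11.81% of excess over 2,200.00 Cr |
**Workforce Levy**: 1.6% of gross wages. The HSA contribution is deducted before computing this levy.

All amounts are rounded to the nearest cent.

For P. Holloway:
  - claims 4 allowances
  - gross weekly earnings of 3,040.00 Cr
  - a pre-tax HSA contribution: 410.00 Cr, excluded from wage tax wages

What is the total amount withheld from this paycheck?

Wage Tax: taxable = 3,040.00 Cr − 410.00 Cr − 4×110.00 Cr = 2,190.00 Cr
  5% × 2,190.00 Cr = 109.50 Cr
Workforce Levy: 1.6% × 2,630.00 Cr = 42.08 Cr
Total: 109.50 Cr + 42.08 Cr = 151.58 Cr

151.58 Cr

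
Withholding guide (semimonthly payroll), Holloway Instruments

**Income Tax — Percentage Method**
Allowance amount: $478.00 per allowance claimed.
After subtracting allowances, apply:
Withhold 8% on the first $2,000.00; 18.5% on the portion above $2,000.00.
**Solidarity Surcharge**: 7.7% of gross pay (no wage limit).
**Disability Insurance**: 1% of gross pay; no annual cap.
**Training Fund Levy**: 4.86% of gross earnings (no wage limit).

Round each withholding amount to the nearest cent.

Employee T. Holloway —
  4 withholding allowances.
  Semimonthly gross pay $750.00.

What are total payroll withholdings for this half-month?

Income Tax: taxable = $750.00 − 4×$478.00 = $-1,162.00
  Taxable ≤ 0 → $0.00
Solidarity Surcharge: 7.7% × $750.00 = $57.75
Disability Insurance: 1% × $750.00 = $7.50
Training Fund Levy: 4.86% × $750.00 = $36.45
Total: $0.00 + $57.75 + $7.50 + $36.45 = $101.70

$101.70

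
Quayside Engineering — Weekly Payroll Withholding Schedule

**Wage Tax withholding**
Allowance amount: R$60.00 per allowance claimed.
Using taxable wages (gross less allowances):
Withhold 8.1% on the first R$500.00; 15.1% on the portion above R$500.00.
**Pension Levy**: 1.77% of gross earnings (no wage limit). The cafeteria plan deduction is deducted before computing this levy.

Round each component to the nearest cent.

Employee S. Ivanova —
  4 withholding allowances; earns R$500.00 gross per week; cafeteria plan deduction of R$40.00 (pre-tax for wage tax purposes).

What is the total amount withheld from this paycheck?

Wage Tax: taxable = R$500.00 − R$40.00 − 4×R$60.00 = R$220.00
  8.1% × R$220.00 = R$17.82
Pension Levy: 1.77% × R$460.00 = R$8.14
Total: R$17.82 + R$8.14 = R$25.96

R$25.96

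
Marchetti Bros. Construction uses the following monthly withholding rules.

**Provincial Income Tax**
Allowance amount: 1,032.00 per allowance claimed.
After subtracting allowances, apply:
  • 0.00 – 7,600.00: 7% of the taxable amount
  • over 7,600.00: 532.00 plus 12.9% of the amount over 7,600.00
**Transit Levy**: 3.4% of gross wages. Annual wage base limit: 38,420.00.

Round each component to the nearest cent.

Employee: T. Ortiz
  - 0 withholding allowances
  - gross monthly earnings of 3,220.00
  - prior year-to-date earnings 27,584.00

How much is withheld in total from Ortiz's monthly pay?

334.88

Provincial Income Tax: taxable = 3,220.00
  7% × 3,220.00 = 225.40
Transit Levy: 3.4% × 3,220.00 = 109.48
Total: 225.40 + 109.48 = 334.88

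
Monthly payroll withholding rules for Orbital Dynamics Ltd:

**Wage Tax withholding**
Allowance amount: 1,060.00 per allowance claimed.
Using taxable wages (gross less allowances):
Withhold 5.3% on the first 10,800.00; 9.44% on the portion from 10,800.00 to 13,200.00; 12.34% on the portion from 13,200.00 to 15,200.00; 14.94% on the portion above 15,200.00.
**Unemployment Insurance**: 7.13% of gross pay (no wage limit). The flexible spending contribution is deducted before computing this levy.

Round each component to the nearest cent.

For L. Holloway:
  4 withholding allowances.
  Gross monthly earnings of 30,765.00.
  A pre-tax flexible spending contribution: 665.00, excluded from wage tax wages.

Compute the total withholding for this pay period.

4,784.49

Wage Tax: taxable = 30,765.00 − 665.00 − 4×1,060.00 = 25,860.00
  1,045.76 + 14.94% × (25,860.00 − 15,200.00) = 1,045.76 + 14.94% × 10,660.00 = 2,638.36
Unemployment Insurance: 7.13% × 30,100.00 = 2,146.13
Total: 2,638.36 + 2,146.13 = 4,784.49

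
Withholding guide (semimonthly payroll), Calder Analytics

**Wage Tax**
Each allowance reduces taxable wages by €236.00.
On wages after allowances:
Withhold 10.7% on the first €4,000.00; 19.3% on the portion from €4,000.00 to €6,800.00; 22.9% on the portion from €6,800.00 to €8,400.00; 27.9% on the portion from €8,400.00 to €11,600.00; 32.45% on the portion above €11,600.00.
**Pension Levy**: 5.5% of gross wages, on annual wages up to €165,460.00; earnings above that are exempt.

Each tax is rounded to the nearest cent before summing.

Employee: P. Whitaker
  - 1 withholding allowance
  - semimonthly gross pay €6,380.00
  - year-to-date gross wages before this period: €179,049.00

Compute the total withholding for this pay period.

Wage Tax: taxable = €6,380.00 − 1×€236.00 = €6,144.00
  €428.00 + 19.3% × (€6,144.00 − €4,000.00) = €428.00 + 19.3% × €2,144.00 = €841.79
Pension Levy: YTD €179,049.00 ≥ cap €165,460.00 → €0.00
Total: €841.79 + €0.00 = €841.79

€841.79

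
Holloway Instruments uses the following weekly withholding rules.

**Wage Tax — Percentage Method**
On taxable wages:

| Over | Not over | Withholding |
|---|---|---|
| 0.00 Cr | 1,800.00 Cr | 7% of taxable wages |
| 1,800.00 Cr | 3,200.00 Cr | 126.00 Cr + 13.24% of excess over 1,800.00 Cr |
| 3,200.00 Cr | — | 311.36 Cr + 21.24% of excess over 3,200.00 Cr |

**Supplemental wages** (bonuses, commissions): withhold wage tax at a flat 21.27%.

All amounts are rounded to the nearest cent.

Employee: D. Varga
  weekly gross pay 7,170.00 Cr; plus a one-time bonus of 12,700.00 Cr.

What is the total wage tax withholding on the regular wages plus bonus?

Wage Tax: taxable = 7,170.00 Cr
  311.36 Cr + 21.24% × (7,170.00 Cr − 3,200.00 Cr) = 311.36 Cr + 21.24% × 3,970.00 Cr = 1,154.59 Cr
Supplemental (21.27% flat on bonus): 21.27% × 12,700.00 Cr = 2,701.29 Cr
Total wage tax: 1,154.59 Cr + 2,701.29 Cr = 3,855.88 Cr

3,855.88 Cr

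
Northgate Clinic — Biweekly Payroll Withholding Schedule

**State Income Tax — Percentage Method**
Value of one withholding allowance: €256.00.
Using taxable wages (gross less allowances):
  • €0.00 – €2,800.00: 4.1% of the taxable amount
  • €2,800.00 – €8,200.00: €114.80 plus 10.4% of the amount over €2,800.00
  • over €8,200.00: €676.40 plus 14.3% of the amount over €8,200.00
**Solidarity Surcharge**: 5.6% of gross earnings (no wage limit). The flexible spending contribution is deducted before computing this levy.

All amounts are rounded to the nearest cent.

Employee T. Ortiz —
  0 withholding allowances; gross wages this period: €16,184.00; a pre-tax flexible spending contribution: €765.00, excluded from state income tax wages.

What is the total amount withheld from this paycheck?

State Income Tax: taxable = €16,184.00 − €765.00 = €15,419.00
  €676.40 + 14.3% × (€15,419.00 − €8,200.00) = €676.40 + 14.3% × €7,219.00 = €1,708.72
Solidarity Surcharge: 5.6% × €15,419.00 = €863.46
Total: €1,708.72 + €863.46 = €2,572.18

€2,572.18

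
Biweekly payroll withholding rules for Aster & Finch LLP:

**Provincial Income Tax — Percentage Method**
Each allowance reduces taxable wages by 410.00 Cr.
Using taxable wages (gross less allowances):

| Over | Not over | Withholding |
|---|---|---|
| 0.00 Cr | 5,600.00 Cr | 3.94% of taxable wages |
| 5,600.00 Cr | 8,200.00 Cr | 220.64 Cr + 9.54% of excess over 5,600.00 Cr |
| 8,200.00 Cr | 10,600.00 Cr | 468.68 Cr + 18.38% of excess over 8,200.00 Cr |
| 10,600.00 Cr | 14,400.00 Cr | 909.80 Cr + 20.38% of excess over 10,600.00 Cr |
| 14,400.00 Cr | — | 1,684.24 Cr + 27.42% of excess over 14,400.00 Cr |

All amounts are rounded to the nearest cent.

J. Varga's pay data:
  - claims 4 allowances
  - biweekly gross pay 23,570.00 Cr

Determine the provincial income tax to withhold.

Provincial Income Tax: taxable = 23,570.00 Cr − 4×410.00 Cr = 21,930.00 Cr
  1,684.24 Cr + 27.42% × (21,930.00 Cr − 14,400.00 Cr) = 1,684.24 Cr + 27.42% × 7,530.00 Cr = 3,748.97 Cr

3,748.97 Cr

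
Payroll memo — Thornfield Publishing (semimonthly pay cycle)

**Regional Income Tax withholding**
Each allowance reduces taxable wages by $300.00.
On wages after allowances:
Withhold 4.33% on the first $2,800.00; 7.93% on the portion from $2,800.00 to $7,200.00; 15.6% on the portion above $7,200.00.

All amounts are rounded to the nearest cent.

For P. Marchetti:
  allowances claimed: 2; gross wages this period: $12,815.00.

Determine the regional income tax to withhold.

$1,252.50

Regional Income Tax: taxable = $12,815.00 − 2×$300.00 = $12,215.00
  $470.16 + 15.6% × ($12,215.00 − $7,200.00) = $470.16 + 15.6% × $5,015.00 = $1,252.50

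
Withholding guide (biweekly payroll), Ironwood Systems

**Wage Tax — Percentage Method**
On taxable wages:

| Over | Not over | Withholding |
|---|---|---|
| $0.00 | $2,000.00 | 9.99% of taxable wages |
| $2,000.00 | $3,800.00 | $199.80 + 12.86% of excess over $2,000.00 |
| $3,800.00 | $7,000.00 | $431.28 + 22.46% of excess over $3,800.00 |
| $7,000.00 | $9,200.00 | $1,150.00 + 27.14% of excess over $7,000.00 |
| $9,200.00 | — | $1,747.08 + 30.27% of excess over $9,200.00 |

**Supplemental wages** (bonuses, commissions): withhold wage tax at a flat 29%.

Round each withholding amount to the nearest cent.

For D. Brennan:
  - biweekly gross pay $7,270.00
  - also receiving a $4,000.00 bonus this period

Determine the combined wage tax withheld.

$2,383.28

Wage Tax: taxable = $7,270.00
  $1,150.00 + 27.14% × ($7,270.00 − $7,000.00) = $1,150.00 + 27.14% × $270.00 = $1,223.28
Supplemental (29% flat on bonus): 29% × $4,000.00 = $1,160.00
Total wage tax: $1,223.28 + $1,160.00 = $2,383.28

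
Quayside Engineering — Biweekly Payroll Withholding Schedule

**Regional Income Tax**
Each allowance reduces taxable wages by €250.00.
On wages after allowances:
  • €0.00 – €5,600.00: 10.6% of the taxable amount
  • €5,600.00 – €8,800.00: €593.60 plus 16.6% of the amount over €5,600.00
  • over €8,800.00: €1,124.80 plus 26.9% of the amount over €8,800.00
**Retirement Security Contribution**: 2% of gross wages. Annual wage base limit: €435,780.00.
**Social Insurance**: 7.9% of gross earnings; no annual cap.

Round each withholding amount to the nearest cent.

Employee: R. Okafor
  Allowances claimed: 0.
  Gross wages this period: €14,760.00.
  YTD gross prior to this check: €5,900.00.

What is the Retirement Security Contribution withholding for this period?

€295.20

Retirement Security Contribution: 2% × €14,760.00 = €295.20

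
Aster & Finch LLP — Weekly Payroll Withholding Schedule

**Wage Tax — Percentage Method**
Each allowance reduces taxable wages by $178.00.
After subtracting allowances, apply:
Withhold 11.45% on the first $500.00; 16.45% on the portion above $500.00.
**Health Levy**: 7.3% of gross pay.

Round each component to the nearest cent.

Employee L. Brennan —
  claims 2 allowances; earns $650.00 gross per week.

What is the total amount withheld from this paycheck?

Wage Tax: taxable = $650.00 − 2×$178.00 = $294.00
  11.45% × $294.00 = $33.66
Health Levy: 7.3% × $650.00 = $47.45
Total: $33.66 + $47.45 = $81.11

$81.11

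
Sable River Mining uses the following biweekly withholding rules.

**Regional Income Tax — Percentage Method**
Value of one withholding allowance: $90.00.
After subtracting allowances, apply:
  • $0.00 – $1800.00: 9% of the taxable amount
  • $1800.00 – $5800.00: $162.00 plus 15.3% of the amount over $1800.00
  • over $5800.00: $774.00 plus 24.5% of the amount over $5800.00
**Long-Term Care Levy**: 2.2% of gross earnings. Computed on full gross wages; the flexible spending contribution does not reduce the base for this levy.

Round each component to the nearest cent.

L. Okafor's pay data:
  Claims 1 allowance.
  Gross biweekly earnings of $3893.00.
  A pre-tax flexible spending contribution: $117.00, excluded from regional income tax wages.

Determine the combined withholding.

$536.21

Regional Income Tax: taxable = $3893.00 − $117.00 − 1×$90.00 = $3686.00
  $162.00 + 15.3% × ($3686.00 − $1800.00) = $162.00 + 15.3% × $1886.00 = $450.56
Long-Term Care Levy: 2.2% × $3893.00 = $85.65
Total: $450.56 + $85.65 = $536.21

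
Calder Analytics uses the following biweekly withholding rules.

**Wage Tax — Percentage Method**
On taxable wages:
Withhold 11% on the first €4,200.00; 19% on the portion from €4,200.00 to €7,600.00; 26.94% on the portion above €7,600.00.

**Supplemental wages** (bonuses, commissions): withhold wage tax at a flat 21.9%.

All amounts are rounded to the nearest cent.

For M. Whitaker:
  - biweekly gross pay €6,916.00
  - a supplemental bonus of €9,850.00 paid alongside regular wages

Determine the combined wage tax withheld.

€3,135.19

Wage Tax: taxable = €6,916.00
  €462.00 + 19% × (€6,916.00 − €4,200.00) = €462.00 + 19% × €2,716.00 = €978.04
Supplemental (21.9% flat on bonus): 21.9% × €9,850.00 = €2,157.15
Total wage tax: €978.04 + €2,157.15 = €3,135.19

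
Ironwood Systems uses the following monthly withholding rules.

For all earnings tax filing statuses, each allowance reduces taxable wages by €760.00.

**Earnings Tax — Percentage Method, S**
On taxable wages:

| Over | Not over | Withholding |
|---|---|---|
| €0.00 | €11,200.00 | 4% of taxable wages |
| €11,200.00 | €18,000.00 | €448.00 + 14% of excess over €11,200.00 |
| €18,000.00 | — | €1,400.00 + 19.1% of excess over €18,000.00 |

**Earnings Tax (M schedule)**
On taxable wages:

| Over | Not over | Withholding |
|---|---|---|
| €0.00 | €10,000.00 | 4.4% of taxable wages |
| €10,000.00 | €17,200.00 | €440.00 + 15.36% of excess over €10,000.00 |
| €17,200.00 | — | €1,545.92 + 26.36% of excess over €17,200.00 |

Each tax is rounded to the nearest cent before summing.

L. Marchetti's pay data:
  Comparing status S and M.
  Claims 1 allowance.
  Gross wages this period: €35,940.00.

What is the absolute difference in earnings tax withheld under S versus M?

€1,604.07

Earnings Tax (S): taxable = €35,940.00 − 1×€760.00 = €35,180.00
  €1,400.00 + 19.1% × (€35,180.00 − €18,000.00) = €1,400.00 + 19.1% × €17,180.00 = €4,681.38
Earnings Tax (M): taxable = €35,940.00 − 1×€760.00 = €35,180.00
  €1,545.92 + 26.36% × (€35,180.00 − €17,200.00) = €1,545.92 + 26.36% × €17,980.00 = €6,285.45
Difference: |€4,681.38 − €6,285.45| = €1,604.07 (higher under M)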